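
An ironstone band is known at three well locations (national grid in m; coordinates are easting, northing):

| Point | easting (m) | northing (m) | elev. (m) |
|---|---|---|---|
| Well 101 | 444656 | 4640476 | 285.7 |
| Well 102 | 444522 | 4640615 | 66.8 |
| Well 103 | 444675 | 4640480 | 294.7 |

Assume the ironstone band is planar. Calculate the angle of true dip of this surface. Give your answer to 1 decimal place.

48.9°

Two edge vectors: Well 101→Well 102 = (-134, 139, -218.9), Well 101→Well 103 = (19, 4, 9).
Normal n = (Well 101→Well 102) × (Well 101→Well 103) = (2126.6, -2953.1, -3177).
So ∂z/∂easting = −n_x/n_z = 0.66937 and ∂z/∂northing = −n_y/n_z = −0.92952.
Gradient magnitude |∇z| = √(a² + b²) = √(0.44806 + 0.86402) = 1.14546.
True dip = arctan(1.14546) = 48.9°, dipping toward NW (azimuth ≈ 324°).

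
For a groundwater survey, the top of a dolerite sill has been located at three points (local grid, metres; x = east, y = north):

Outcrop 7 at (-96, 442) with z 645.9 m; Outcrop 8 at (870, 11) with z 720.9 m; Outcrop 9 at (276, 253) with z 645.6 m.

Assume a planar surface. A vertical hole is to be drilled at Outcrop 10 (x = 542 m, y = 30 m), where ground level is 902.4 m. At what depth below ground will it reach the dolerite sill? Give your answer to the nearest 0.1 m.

368.4 m

Let the plane be z = a·x + b·y + c.
Outcrop 8−Outcrop 7: 966a − 431b = 75;  Outcrop 9−Outcrop 7: 372a − 189b = −0.3.
Solving gives a = 0.64312, b = 1.26741.
Then c = 645.9 − a·-96 − b·442 = 147.44.
At (542, 30): z_contact = 348.57 + 38.02 + 147.44 = 534.04 m.
Depth below ground = 902.4 − 534.04 = 368.4 m.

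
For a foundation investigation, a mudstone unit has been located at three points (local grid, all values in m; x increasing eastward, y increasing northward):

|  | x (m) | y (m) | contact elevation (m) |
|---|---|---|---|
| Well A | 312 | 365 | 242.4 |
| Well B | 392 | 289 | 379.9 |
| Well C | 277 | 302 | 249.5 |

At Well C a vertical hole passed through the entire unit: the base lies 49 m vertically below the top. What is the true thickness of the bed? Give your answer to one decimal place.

Two edge vectors: Well A→Well B = (80, -76, 137.5), Well A→Well C = (-35, -63, 7.1).
Normal n = (Well A→Well B) × (Well A→Well C) = (8122.9, -5380.5, -7700).
So ∂z/∂x = −n_x/n_z = 1.05492 and ∂z/∂y = −n_y/n_z = −0.69877.
|∇z| = √(a²+b²) = 1.26536, so dip δ = arctan(1.26536) = 51.68°.
True thickness = vertical thickness × cos δ = 49 × cos 51.68° = 30.4 m.

30.4 m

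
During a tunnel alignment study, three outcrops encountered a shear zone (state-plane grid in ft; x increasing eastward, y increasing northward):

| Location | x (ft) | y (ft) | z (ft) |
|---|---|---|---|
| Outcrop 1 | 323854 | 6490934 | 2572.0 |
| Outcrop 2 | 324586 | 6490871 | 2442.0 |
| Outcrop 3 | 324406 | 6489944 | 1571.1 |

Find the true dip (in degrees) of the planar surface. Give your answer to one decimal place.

43.9°

Two edge vectors: Outcrop 1→Outcrop 2 = (732, -63, -130), Outcrop 1→Outcrop 3 = (552, -990, -1000.9).
Normal n = (Outcrop 1→Outcrop 2) × (Outcrop 1→Outcrop 3) = (-65643.3, 660898.8, -689904).
So ∂z/∂x = −n_x/n_z = −0.09515 and ∂z/∂y = −n_y/n_z = 0.95796.
Gradient magnitude |∇z| = √(a² + b²) = √(0.00905 + 0.91768) = 0.96267.
True dip = arctan(0.96267) = 43.9°, dipping toward S (azimuth ≈ 174°).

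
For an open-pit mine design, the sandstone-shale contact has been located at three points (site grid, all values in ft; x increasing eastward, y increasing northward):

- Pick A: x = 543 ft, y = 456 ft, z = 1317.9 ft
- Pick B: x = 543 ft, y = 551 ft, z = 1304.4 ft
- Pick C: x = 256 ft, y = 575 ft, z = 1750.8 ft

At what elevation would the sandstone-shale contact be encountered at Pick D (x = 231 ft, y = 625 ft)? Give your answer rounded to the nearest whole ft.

1783 ft

Let the plane be z = a·x + b·y + c.
Pick B−Pick A: 0a + 95b = −13.5;  Pick C−Pick A: −287a + 119b = 432.9.
Solving gives a = −1.56728, b = −0.14211.
Then c = 1317.9 − a·543 − b·456 = 2233.74.
At (231, 625): z = −362.0 − 88.8 + 2233.74 = 1782.9 ft.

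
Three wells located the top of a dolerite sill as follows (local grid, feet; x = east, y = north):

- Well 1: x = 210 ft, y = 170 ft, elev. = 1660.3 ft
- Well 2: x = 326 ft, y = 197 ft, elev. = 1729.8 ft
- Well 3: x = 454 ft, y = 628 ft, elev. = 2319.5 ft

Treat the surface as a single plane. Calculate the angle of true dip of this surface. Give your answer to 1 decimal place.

52.7°

Two edge vectors: Well 1→Well 2 = (116, 27, 69.5), Well 1→Well 3 = (244, 458, 659.2).
Normal n = (Well 1→Well 2) × (Well 1→Well 3) = (-14032.6, -59509.2, 46540).
So ∂z/∂x = −n_x/n_z = 0.30152 and ∂z/∂y = −n_y/n_z = 1.27867.
Gradient magnitude |∇z| = √(a² + b²) = √(0.09091 + 1.63499) = 1.31374.
True dip = arctan(1.31374) = 52.7°, dipping toward SSW (azimuth ≈ 193°).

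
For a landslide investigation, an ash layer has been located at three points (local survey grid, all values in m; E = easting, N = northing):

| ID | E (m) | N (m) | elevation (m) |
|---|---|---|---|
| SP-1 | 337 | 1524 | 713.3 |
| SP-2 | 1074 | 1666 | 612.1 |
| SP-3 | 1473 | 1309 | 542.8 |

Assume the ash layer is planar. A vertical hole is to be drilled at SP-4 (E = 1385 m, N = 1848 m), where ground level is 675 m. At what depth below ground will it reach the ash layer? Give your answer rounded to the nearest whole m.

Let the plane be z = a·E + b·N + c.
SP-2−SP-1: 737a + 142b = −101.2;  SP-3−SP-1: 1136a − 215b = −170.5.
Solving gives a = −0.14376, b = 0.03345.
Then c = 713.3 − a·337 − b·1524 = 710.77.
At (1385, 1848): z_contact = −199.1 + 61.8 + 710.77 = 573.5 m.
Depth below ground = 675 − 573.5 = 102 m.

102 m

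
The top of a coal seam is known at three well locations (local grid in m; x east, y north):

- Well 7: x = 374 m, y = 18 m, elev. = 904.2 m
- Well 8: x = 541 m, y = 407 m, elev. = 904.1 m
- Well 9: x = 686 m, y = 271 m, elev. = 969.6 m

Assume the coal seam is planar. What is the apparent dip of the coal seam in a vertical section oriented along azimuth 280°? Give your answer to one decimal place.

18.8°

Let the plane be z = a·x + b·y + c.
Well 8−Well 7: 167a + 389b = −0.1;  Well 9−Well 7: 312a + 253b = 65.4.
Solving gives a = 0.32188, b = −0.13844.
Unit vector along 280° is (sin 280°, cos 280°) = (-0.9848, 0.1736).
Slope in that direction = a·(-0.9848) + b·(0.1736) = −0.34103.
Apparent dip = arctan|0.34103| = 18.8° (true dip is 19.3°, so apparent ≤ true as expected).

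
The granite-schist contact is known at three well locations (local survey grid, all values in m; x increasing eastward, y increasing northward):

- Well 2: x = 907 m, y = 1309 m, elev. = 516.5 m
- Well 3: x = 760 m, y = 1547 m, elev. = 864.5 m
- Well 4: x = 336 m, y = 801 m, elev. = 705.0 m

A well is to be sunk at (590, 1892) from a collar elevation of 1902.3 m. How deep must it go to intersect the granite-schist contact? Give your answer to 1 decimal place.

Let the plane be z = a·x + b·y + c.
Well 3−Well 2: −147a + 238b = 348;  Well 4−Well 2: −571a − 508b = 188.5.
Solving gives a = −1.052585, b = 0.812059.
Then c = 516.5 − a·907 − b·1309 = 408.21.
At (590, 1892): z_contact = −621.03 + 1536.42 + 408.21 = 1323.60 m.
Depth below ground = 1902.3 − 1323.60 = 578.7 m.

578.7 m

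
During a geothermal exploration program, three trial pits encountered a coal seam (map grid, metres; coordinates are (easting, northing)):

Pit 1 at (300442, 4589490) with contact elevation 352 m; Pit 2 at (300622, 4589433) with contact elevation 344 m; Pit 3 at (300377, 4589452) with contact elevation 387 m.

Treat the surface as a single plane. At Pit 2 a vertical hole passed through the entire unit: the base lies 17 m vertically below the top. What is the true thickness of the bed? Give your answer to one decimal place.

Two edge vectors: Pit 1→Pit 2 = (180, -57, -8), Pit 1→Pit 3 = (-65, -38, 35).
Normal n = (Pit 1→Pit 2) × (Pit 1→Pit 3) = (-2299, -5780, -10545).
So ∂z/∂E = −n_x/n_z = −0.21802 and ∂z/∂N = −n_y/n_z = −0.54813.
|∇z| = √(a²+b²) = 0.58989, so dip δ = arctan(0.58989) = 30.54°.
True thickness = vertical thickness × cos δ = 17 × cos 30.54° = 14.6 m.

14.6 m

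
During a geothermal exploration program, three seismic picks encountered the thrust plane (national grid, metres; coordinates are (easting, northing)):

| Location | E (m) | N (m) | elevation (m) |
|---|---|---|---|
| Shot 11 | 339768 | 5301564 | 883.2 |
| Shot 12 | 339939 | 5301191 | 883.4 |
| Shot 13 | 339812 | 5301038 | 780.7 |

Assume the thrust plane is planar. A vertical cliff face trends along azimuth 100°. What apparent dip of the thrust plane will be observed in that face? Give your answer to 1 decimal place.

Let the plane be z = a·E + b·N + c.
Shot 12−Shot 11: 171a − 373b = 0.2;  Shot 13−Shot 11: 44a − 526b = −102.5.
Solving gives a = 0.52136, b = 0.23848.
Unit vector along 100° is (sin 100°, cos 100°) = (0.9848, -0.1736).
Slope in that direction = a·(0.9848) + b·(-0.1736) = 0.47203.
Apparent dip = arctan|0.47203| = 25.3° (true dip is 29.8°, so apparent ≤ true as expected).

25.3°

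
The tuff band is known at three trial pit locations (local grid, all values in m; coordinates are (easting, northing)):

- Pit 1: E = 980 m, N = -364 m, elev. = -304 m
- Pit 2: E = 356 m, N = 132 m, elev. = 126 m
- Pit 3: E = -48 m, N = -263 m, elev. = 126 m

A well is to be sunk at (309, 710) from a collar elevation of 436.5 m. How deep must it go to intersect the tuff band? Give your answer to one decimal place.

Let the plane be z = a·E + b·N + c.
Pit 2−Pit 1: −624a + 496b = 430;  Pit 3−Pit 1: −1028a + 101b = 430.
Solving gives a = −0.38009, b = 0.38875.
Then c = -304 − a·980 − b·-364 = 210.00.
At (309, 710): z_contact = −117.45 + 276.02 + 210.00 = 368.56 m.
Depth below ground = 436.5 − 368.56 = 67.9 m.

67.9 m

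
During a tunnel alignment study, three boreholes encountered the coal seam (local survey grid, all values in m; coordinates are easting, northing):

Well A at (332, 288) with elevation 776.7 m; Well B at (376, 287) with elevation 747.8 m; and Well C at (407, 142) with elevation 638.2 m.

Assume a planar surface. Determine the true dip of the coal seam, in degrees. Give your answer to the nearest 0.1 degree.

Two edge vectors: Well A→Well B = (44, -1, -28.9), Well A→Well C = (75, -146, -138.5).
Normal n = (Well A→Well B) × (Well A→Well C) = (-4080.9, 3926.5, -6349).
So ∂z/∂easting = −n_x/n_z = −0.64276 and ∂z/∂northing = −n_y/n_z = 0.61844.
Gradient magnitude |∇z| = √(a² + b²) = √(0.41314 + 0.38247) = 0.89197.
True dip = arctan(0.89197) = 41.7°, dipping toward SE (azimuth ≈ 134°).

41.7°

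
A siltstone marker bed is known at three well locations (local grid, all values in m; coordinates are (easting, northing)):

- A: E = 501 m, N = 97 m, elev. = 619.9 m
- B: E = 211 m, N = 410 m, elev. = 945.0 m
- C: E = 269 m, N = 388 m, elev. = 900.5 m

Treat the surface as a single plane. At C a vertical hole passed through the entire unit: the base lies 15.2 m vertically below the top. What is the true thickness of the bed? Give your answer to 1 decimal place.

Two edge vectors: A→B = (-290, 313, 325.1), A→C = (-232, 291, 280.6).
Normal n = (A→B) × (A→C) = (-6776.3, 5950.8, -11774).
So ∂z/∂E = −n_x/n_z = −0.57553 and ∂z/∂N = −n_y/n_z = 0.50542.
|∇z| = √(a²+b²) = 0.76595, so dip δ = arctan(0.76595) = 37.45°.
True thickness = vertical thickness × cos δ = 15.2 × cos 37.45° = 12.1 m.

12.1 m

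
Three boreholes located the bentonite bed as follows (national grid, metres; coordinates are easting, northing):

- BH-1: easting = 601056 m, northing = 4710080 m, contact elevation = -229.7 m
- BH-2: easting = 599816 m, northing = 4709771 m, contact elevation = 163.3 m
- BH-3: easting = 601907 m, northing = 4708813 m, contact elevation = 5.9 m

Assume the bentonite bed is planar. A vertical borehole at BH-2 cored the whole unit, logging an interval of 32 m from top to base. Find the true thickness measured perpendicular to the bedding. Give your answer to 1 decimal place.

29.6 m

Two edge vectors: BH-1→BH-2 = (-1240, -309, 393), BH-1→BH-3 = (851, -1267, 235.6).
Normal n = (BH-1→BH-2) × (BH-1→BH-3) = (425130.6, 626587, 1834039).
So ∂z/∂easting = −n_x/n_z = −0.23180 and ∂z/∂northing = −n_y/n_z = −0.34164.
|∇z| = √(a²+b²) = 0.41286, so dip δ = arctan(0.41286) = 22.43°.
True thickness = vertical thickness × cos δ = 32 × cos 22.43° = 29.6 m.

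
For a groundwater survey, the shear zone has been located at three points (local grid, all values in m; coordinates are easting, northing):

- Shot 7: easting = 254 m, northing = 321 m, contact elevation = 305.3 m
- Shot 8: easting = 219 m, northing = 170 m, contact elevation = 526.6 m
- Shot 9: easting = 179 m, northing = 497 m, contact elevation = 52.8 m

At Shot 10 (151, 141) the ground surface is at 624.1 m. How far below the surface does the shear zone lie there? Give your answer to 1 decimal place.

52.1 m

Let the plane be z = a·easting + b·northing + c.
Shot 8−Shot 7: −35a − 151b = 221.3;  Shot 9−Shot 7: −75a + 176b = −252.5.
Solving gives a = −0.04697, b = −1.45468.
Then c = 305.3 − a·254 − b·321 = 784.18.
At (151, 141): z_contact = −7.09 − 205.11 + 784.18 = 571.98 m.
Depth below ground = 624.1 − 571.98 = 52.1 m.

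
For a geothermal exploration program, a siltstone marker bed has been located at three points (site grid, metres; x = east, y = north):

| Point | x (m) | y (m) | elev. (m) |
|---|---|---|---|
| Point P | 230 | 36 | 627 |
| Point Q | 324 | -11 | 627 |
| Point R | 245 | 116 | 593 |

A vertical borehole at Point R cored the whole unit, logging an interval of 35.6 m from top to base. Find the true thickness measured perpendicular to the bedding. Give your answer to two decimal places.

32.65 m

Two edge vectors: Point P→Point Q = (94, -47, 0), Point P→Point R = (15, 80, -34).
Normal n = (Point P→Point Q) × (Point P→Point R) = (1598, 3196, 8225).
So ∂z/∂x = −n_x/n_z = −0.19429 and ∂z/∂y = −n_y/n_z = −0.38857.
|∇z| = √(a²+b²) = 0.43444, so dip δ = arctan(0.43444) = 23.48°.
True thickness = vertical thickness × cos δ = 35.6 × cos 23.48° = 32.65 m.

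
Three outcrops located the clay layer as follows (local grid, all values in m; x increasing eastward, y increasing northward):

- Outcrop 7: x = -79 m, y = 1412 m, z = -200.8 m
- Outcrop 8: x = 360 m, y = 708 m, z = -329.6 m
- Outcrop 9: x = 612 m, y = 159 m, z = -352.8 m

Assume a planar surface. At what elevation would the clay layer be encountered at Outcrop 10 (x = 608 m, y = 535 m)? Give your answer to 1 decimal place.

Let the plane be z = a·x + b·y + c.
Outcrop 8−Outcrop 7: 439a − 704b = −128.8;  Outcrop 9−Outcrop 7: 691a − 1253b = −152.
Solving gives a = −0.854966, b = −0.350185.
Then c = -200.8 − a·-79 − b·1412 = 226.12.
At (608, 535): z = −519.8 − 187.3 + 226.12 = -481.0 m.

-481.0 m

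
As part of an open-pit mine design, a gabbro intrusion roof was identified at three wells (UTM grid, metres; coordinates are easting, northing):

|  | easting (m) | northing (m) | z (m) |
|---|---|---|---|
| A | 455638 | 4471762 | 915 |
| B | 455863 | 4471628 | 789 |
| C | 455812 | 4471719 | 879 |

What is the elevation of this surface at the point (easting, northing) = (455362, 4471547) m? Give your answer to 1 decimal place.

685.1 m

Let the plane be z = a·easting + b·northing + c.
B−A: 225a − 134b = −126;  C−A: 174a − 43b = −36.
Solving gives a = 0.043545195, b = 1.013415439.
Then c = 915 − a·455638 − b·4471762 = −4550678.49.
At (455362, 4471547): z = 19828.8 + 4531534.8 − 4550678.49 = 685.1 m.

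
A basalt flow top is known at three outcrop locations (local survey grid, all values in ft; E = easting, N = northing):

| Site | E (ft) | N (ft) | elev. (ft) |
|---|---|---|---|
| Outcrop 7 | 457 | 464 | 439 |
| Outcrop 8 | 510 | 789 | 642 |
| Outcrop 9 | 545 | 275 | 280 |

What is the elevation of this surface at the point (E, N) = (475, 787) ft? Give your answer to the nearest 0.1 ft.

652.7 ft

Two edge vectors: Outcrop 7→Outcrop 8 = (53, 325, 203), Outcrop 7→Outcrop 9 = (88, -189, -159).
Normal n = (Outcrop 7→Outcrop 8) × (Outcrop 7→Outcrop 9) = (-13308, 26291, -38617).
So ∂z/∂E = −n_x/n_z = −0.34462 and ∂z/∂N = −n_y/n_z = 0.68081.
Intercept c from Outcrop 7: 439 + 157.49 − 315.90 = 280.59.
At (475, 787): z = −163.7 + 535.8 + 280.59 = 652.7 ft.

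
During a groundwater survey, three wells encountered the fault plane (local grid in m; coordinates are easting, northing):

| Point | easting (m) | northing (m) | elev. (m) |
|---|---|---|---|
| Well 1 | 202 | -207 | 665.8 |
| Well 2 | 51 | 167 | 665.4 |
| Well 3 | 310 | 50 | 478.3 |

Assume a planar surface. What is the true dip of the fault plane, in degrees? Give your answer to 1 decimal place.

Two edge vectors: Well 1→Well 2 = (-151, 374, -0.4), Well 1→Well 3 = (108, 257, -187.5).
Normal n = (Well 1→Well 2) × (Well 1→Well 3) = (-70022.2, -28355.7, -79199).
So ∂z/∂easting = −n_x/n_z = −0.88413 and ∂z/∂northing = −n_y/n_z = −0.35803.
Gradient magnitude |∇z| = √(a² + b²) = √(0.78169 + 0.12819) = 0.95387.
True dip = arctan(0.95387) = 43.6°, dipping toward ENE (azimuth ≈ 068°).

43.6°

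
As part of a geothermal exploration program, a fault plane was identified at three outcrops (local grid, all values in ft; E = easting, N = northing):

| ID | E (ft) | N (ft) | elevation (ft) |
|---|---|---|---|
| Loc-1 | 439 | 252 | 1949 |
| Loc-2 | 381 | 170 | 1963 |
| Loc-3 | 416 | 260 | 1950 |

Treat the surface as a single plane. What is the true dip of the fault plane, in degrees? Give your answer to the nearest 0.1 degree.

Let the plane be z = a·E + b·N + c.
Loc-2−Loc-1: −58a − 82b = 14;  Loc-3−Loc-1: −23a + 8b = 1.
Solving gives a = −0.08255, b = −0.11234.
Gradient magnitude |∇z| = √(a² + b²) = √(0.00682 + 0.01262) = 0.13941.
True dip = arctan(0.13941) = 7.9°, dipping toward NE (azimuth ≈ 036°).

7.9°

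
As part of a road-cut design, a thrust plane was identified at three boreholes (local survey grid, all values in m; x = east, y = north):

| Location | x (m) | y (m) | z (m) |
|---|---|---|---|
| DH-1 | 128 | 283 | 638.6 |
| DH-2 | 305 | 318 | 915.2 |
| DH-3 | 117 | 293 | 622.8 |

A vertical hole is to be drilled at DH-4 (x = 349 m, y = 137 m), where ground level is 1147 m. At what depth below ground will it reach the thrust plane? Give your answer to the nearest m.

Let the plane be z = a·x + b·y + c.
DH-2−DH-1: 177a + 35b = 276.6;  DH-3−DH-1: −11a + 10b = −15.8.
Solving gives a = 1.54014, b = 0.11415.
Then c = 638.6 − a·128 − b·283 = 409.16.
At (349, 137): z_contact = 537.5 + 15.6 + 409.16 = 962.3 m.
Depth below ground = 1147 − 962.3 = 185 m.

185 m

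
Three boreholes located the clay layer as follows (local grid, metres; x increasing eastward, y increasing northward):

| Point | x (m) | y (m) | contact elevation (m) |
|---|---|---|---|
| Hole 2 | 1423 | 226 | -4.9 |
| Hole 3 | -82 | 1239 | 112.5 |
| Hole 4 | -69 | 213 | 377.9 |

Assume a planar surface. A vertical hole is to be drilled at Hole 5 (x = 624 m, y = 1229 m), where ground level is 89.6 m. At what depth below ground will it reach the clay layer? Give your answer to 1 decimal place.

154.0 m

Let the plane be z = a·x + b·y + c.
Hole 3−Hole 2: −1505a + 1013b = 117.4;  Hole 4−Hole 2: −1492a − 13b = 382.8.
Solving gives a = −0.254286, b = −0.261896.
Then c = -4.9 − a·1423 − b·226 = 416.14.
At (624, 1229): z_contact = −158.67 − 321.87 + 416.14 = -64.41 m.
Depth below ground = 89.6 − (-64.41) = 154.0 m.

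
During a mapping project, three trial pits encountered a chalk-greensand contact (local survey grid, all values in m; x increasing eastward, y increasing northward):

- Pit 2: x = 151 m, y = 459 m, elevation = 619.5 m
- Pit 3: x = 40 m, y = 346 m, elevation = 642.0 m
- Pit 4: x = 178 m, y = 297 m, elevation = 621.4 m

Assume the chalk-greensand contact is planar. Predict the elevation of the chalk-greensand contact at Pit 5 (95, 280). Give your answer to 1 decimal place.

635.6 m

Two edge vectors: Pit 2→Pit 3 = (-111, -113, 22.5), Pit 2→Pit 4 = (27, -162, 1.9).
Normal n = (Pit 2→Pit 3) × (Pit 2→Pit 4) = (3430.3, 818.4, 21033).
So ∂z/∂x = −n_x/n_z = −0.16309 and ∂z/∂y = −n_y/n_z = −0.03891.
Intercept c from Pit 2: 619.5 + 24.63 + 17.86 = 661.99.
At (95, 280): z = −15.5 − 10.9 + 661.99 = 635.6 m.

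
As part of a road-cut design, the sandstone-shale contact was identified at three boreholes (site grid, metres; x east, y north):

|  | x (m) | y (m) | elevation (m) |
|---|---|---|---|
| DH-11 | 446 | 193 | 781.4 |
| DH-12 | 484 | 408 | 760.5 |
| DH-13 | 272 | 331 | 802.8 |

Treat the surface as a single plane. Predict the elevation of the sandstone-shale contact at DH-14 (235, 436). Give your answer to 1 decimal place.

802.3 m

Let the plane be z = a·x + b·y + c.
DH-12−DH-11: 38a + 215b = −20.9;  DH-13−DH-11: −174a + 138b = 21.4.
Solving gives a = −0.17549, b = −0.06619.
Then c = 781.4 − a·446 − b·193 = 872.44.
At (235, 436): z = −41.2 − 28.9 + 872.44 = 802.3 m.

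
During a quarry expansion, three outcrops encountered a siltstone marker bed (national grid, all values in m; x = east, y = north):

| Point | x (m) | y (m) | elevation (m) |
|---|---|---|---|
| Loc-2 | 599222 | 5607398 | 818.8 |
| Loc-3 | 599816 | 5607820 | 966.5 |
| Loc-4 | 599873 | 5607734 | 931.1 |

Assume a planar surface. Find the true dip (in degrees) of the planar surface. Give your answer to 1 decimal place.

21.5°

Let the plane be z = a·x + b·y + c.
Loc-3−Loc-2: 594a + 422b = 147.7;  Loc-4−Loc-2: 651a + 336b = 112.3.
Solving gives a = −0.02977, b = 0.39190.
Gradient magnitude |∇z| = √(a² + b²) = √(0.00089 + 0.15358) = 0.39303.
True dip = arctan(0.39303) = 21.5°, dipping toward S (azimuth ≈ 176°).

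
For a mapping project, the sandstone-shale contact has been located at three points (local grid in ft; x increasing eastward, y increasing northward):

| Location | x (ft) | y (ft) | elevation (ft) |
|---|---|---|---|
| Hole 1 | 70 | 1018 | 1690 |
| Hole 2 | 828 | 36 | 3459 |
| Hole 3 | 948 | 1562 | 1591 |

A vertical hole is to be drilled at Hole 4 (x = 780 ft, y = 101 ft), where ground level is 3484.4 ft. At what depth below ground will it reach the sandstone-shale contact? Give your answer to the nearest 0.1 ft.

Two edge vectors: Hole 1→Hole 2 = (758, -982, 1769), Hole 1→Hole 3 = (878, 544, -99).
Normal n = (Hole 1→Hole 2) × (Hole 1→Hole 3) = (-865118, 1628224, 1274548).
So ∂z/∂x = −n_x/n_z = 0.678765 and ∂z/∂y = −n_y/n_z = −1.277491.
Intercept c from Hole 1: 1690 − 47.51 + 1300.49 = 2942.97.
At (780, 101): z_contact = 529.44 − 129.03 + 2942.97 = 3343.38 ft.
Depth below ground = 3484.4 − 3343.38 = 141.0 ft.

141.0 ft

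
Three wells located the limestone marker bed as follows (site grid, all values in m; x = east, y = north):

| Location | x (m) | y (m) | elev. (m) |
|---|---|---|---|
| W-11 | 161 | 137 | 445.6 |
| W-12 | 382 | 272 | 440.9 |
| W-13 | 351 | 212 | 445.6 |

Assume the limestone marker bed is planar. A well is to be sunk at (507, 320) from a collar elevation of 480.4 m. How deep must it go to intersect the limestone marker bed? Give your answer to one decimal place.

39.4 m

Two edge vectors: W-11→W-12 = (221, 135, -4.7), W-11→W-13 = (190, 75, 0).
Normal n = (W-11→W-12) × (W-11→W-13) = (352.5, -893, -9075).
So ∂z/∂x = −n_x/n_z = 0.03884 and ∂z/∂y = −n_y/n_z = −0.09840.
Intercept c from W-11: 445.6 − 6.25 + 13.48 = 452.83.
At (507, 320): z_contact = 19.69 − 31.49 + 452.83 = 441.03 m.
Depth below ground = 480.4 − 441.03 = 39.4 m.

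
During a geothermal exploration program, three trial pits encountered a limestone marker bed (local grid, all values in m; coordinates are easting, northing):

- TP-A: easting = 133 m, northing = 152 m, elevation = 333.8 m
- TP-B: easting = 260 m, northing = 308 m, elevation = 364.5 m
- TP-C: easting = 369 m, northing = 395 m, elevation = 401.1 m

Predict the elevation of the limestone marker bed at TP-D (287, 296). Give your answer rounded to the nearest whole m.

Let the plane be z = a·easting + b·northing + c.
TP-B−TP-A: 127a + 156b = 30.7;  TP-C−TP-A: 236a + 243b = 67.3.
Solving gives a = 0.51028, b = −0.21862.
Then c = 333.8 − a·133 − b·152 = 299.16.
At (287, 296): z = 146.4 − 64.7 + 299.16 = 380.9 m.

381 m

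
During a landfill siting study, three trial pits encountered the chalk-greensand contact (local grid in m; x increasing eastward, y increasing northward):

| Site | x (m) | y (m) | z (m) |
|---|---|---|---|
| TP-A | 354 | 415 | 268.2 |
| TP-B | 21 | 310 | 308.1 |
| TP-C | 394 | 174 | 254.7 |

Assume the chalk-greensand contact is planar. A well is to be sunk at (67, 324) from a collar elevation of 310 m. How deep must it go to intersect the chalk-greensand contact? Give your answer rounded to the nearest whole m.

Two edge vectors: TP-A→TP-B = (-333, -105, 39.9), TP-A→TP-C = (40, -241, -13.5).
Normal n = (TP-A→TP-B) × (TP-A→TP-C) = (11033.4, -2899.5, 84453).
So ∂z/∂x = −n_x/n_z = −0.13065 and ∂z/∂y = −n_y/n_z = 0.03433.
Intercept c from TP-A: 268.2 + 46.25 − 14.25 = 300.20.
At (67, 324): z_contact = −8.8 + 11.1 + 300.20 = 302.6 m.
Depth below ground = 310 − 302.6 = 7 m.

7 m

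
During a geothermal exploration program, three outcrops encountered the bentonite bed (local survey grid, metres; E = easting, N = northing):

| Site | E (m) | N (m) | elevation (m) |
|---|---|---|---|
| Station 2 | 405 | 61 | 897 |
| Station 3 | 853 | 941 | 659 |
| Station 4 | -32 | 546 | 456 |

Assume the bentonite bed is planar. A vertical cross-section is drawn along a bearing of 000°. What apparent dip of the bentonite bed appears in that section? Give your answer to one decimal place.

Two edge vectors: Station 2→Station 3 = (448, 880, -238), Station 2→Station 4 = (-437, 485, -441).
Normal n = (Station 2→Station 3) × (Station 2→Station 4) = (-272650, 301574, 601840).
So ∂z/∂E = −n_x/n_z = 0.45303 and ∂z/∂N = −n_y/n_z = −0.50109.
Unit vector along 000° is (sin 0°, cos 0°) = (0.0000, 1.0000).
Slope in that direction = a·(0.0000) + b·(1.0000) = −0.50109.
Apparent dip = arctan|0.50109| = 26.6° (true dip is 34.0°, so apparent ≤ true as expected).

26.6°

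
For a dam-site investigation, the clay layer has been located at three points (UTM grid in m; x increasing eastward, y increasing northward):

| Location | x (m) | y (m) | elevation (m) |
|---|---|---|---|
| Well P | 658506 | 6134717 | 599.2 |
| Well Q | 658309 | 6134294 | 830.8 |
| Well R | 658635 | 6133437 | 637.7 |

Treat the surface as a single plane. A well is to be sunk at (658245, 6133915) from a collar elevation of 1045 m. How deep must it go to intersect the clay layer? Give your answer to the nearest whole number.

Two edge vectors: Well P→Well Q = (-197, -423, 231.6), Well P→Well R = (129, -1280, 38.5).
Normal n = (Well P→Well Q) × (Well P→Well R) = (280162.5, 37460.9, 306727).
So ∂z/∂x = −n_x/n_z = −0.91339367 and ∂z/∂y = −n_y/n_z = −0.12213108.
Intercept c from Well P: 599.2 + 601475.21 + 749239.62 = 1351314.03.
At (658245, 6133915): z_contact = −601236.8 − 749141.7 + 1351314.03 = 935.5 m.
Depth below ground = 1045 − 935.5 = 109 m.

109 m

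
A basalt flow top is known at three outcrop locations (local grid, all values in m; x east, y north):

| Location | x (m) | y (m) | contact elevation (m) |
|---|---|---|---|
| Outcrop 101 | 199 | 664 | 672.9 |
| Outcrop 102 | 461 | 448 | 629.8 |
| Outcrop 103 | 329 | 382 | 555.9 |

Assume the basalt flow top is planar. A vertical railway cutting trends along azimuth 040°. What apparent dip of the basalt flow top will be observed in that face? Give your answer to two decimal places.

31.09°

Two edge vectors: Outcrop 101→Outcrop 102 = (262, -216, -43.1), Outcrop 101→Outcrop 103 = (130, -282, -117).
Normal n = (Outcrop 101→Outcrop 102) × (Outcrop 101→Outcrop 103) = (13117.8, 25051, -45804).
So ∂z/∂x = −n_x/n_z = 0.28639 and ∂z/∂y = −n_y/n_z = 0.54692.
Unit vector along 040° is (sin 40°, cos 40°) = (0.6428, 0.7660).
Slope in that direction = a·(0.6428) + b·(0.7660) = 0.60305.
Apparent dip = arctan|0.60305| = 31.09° (true dip is 31.7°, so apparent ≤ true as expected).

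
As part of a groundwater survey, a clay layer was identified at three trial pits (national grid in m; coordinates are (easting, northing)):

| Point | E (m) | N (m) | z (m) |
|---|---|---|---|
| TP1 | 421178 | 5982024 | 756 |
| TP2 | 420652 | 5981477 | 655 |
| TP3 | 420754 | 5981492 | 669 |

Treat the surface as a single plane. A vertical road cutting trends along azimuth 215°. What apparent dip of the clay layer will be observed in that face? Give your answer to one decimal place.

7.1°

Two edge vectors: TP1→TP2 = (-526, -547, -101), TP1→TP3 = (-424, -532, -87).
Normal n = (TP1→TP2) × (TP1→TP3) = (-6143, -2938, 47904).
So ∂z/∂E = −n_x/n_z = 0.12824 and ∂z/∂N = −n_y/n_z = 0.06133.
Unit vector along 215° is (sin 215°, cos 215°) = (-0.5736, -0.8192).
Slope in that direction = a·(-0.5736) + b·(-0.8192) = −0.12379.
Apparent dip = arctan|0.12379| = 7.1° (true dip is 8.1°, so apparent ≤ true as expected).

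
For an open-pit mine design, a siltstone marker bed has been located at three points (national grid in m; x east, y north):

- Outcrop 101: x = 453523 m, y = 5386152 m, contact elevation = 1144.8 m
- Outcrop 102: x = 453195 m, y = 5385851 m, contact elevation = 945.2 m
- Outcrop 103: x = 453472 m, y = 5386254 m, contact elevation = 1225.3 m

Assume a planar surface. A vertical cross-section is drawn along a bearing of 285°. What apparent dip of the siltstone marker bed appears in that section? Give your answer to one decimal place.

15.1°

Two edge vectors: Outcrop 101→Outcrop 102 = (-328, -301, -199.6), Outcrop 101→Outcrop 103 = (-51, 102, 80.5).
Normal n = (Outcrop 101→Outcrop 102) × (Outcrop 101→Outcrop 103) = (-3871.3, 36583.6, -48807).
So ∂z/∂x = −n_x/n_z = −0.07932 and ∂z/∂y = −n_y/n_z = 0.74956.
Unit vector along 285° is (sin 285°, cos 285°) = (-0.9659, 0.2588).
Slope in that direction = a·(-0.9659) + b·(0.2588) = 0.27062.
Apparent dip = arctan|0.27062| = 15.1° (true dip is 37.0°, so apparent ≤ true as expected).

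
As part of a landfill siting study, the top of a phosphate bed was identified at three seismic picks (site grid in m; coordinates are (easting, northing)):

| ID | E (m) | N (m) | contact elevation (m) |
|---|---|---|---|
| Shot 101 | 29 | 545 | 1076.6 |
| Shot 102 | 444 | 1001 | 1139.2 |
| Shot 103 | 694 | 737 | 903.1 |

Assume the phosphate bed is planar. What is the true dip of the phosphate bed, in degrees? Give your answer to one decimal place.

Two edge vectors: Shot 101→Shot 102 = (415, 456, 62.6), Shot 101→Shot 103 = (665, 192, -173.5).
Normal n = (Shot 101→Shot 102) × (Shot 101→Shot 103) = (-91135.2, 113631.5, -223560).
So ∂z/∂E = −n_x/n_z = −0.40765 and ∂z/∂N = −n_y/n_z = 0.50828.
Gradient magnitude |∇z| = √(a² + b²) = √(0.16618 + 0.25835) = 0.65156.
True dip = arctan(0.65156) = 33.1°, dipping toward SE (azimuth ≈ 141°).

33.1°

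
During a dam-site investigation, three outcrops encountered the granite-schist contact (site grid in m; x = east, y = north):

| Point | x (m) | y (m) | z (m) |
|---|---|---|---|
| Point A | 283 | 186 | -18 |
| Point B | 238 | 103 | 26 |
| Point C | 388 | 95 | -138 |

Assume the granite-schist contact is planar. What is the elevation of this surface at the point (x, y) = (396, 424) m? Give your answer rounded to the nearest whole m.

Let the plane be z = a·x + b·y + c.
Point B−Point A: −45a − 83b = 44;  Point C−Point A: 105a − 91b = −120.
Solving gives a = −1.09009, b = 0.06089.
Then c = -18 − a·283 − b·186 = 279.17.
At (396, 424): z = −431.7 + 25.8 + 279.17 = -126.7 m.

-127 m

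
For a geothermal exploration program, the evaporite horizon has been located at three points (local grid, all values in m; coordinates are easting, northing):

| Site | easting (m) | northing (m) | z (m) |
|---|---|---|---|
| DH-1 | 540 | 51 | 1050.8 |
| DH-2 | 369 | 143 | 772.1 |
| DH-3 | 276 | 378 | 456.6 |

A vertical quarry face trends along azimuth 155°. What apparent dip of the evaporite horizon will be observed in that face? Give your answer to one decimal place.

52.2°

Let the plane be z = a·easting + b·northing + c.
DH-2−DH-1: −171a + 92b = −278.7;  DH-3−DH-1: −264a + 327b = −594.2.
Solving gives a = 1.15301, b = −0.88626.
Unit vector along 155° is (sin 155°, cos 155°) = (0.4226, -0.9063).
Slope in that direction = a·(0.4226) + b·(-0.9063) = 1.29050.
Apparent dip = arctan|1.29050| = 52.2° (true dip is 55.5°, so apparent ≤ true as expected).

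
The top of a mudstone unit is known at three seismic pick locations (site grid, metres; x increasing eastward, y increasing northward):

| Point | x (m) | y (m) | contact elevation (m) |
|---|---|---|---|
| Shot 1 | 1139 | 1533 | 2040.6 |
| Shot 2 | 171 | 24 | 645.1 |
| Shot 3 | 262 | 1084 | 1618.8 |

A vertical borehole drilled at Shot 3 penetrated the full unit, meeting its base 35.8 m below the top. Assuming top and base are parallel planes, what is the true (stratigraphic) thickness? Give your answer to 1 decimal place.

26.4 m

Let the plane be z = a·x + b·y + c.
Shot 2−Shot 1: −968a − 1509b = −1395.5;  Shot 3−Shot 1: −877a − 449b = −421.8.
Solving gives a = 0.01116, b = 0.91763.
|∇z| = √(a²+b²) = 0.91769, so dip δ = arctan(0.91769) = 42.54°.
True thickness = vertical thickness × cos δ = 35.8 × cos 42.54° = 26.4 m.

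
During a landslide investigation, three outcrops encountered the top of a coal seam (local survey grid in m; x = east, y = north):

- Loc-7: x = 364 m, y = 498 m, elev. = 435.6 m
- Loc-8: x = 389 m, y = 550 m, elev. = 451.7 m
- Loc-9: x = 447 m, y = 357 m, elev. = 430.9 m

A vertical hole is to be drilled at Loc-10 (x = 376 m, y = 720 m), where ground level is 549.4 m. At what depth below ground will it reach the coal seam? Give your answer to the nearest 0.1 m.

Two edge vectors: Loc-7→Loc-8 = (25, 52, 16.1), Loc-7→Loc-9 = (83, -141, -4.7).
Normal n = (Loc-7→Loc-8) × (Loc-7→Loc-9) = (2025.7, 1453.8, -7841).
So ∂z/∂x = −n_x/n_z = 0.25835 and ∂z/∂y = −n_y/n_z = 0.18541.
Intercept c from Loc-7: 435.6 − 94.04 − 92.33 = 249.23.
At (376, 720): z_contact = 97.14 + 133.50 + 249.23 = 479.86 m.
Depth below ground = 549.4 − 479.86 = 69.5 m.

69.5 m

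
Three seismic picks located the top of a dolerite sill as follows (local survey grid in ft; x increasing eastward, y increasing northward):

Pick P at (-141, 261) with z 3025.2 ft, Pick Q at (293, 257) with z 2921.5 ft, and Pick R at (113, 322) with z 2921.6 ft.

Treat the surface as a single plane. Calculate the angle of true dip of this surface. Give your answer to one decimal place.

Two edge vectors: Pick P→Pick Q = (434, -4, -103.7), Pick P→Pick R = (254, 61, -103.6).
Normal n = (Pick P→Pick Q) × (Pick P→Pick R) = (6740.1, 18622.6, 27490).
So ∂z/∂x = −n_x/n_z = −0.24518 and ∂z/∂y = −n_y/n_z = −0.67743.
Gradient magnitude |∇z| = √(a² + b²) = √(0.06012 + 0.45891) = 0.72044.
True dip = arctan(0.72044) = 35.8°, dipping toward NNE (azimuth ≈ 020°).

35.8°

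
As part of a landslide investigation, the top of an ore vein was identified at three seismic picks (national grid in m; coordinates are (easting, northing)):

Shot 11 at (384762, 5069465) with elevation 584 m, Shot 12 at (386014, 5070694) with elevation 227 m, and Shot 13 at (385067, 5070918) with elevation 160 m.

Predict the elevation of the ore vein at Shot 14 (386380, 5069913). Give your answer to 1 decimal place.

455.8 m

Two edge vectors: Shot 11→Shot 12 = (1252, 1229, -357), Shot 11→Shot 13 = (305, 1453, -424).
Normal n = (Shot 11→Shot 12) × (Shot 11→Shot 13) = (-2375, 421963, 1444311).
So ∂z/∂E = −n_x/n_z = 0.001644383 and ∂z/∂N = −n_y/n_z = −0.292155221.
Intercept c from Shot 11: 584 − 632.70 + 1481070.67 = 1481021.97.
At (386380, 5069913): z = 635.4 − 1481201.6 + 1481021.97 = 455.8 m.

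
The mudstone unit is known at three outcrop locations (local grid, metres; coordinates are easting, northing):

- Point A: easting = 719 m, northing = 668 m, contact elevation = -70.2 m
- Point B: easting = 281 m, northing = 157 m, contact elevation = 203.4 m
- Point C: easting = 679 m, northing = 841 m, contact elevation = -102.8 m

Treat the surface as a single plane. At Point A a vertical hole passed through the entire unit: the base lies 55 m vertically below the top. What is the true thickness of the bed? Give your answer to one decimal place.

50.8 m

Let the plane be z = a·easting + b·northing + c.
Point B−Point A: −438a − 511b = 273.6;  Point C−Point A: −40a + 173b = −32.6.
Solving gives a = −0.31881, b = −0.26215.
|∇z| = √(a²+b²) = 0.41275, so dip δ = arctan(0.41275) = 22.43°.
True thickness = vertical thickness × cos δ = 55 × cos 22.43° = 50.8 m.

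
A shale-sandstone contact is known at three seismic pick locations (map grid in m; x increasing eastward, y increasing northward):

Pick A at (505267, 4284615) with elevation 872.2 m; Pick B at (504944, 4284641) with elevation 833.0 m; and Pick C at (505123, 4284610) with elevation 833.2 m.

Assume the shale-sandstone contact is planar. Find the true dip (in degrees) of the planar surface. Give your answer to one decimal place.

Two edge vectors: Pick A→Pick B = (-323, 26, -39.2), Pick A→Pick C = (-144, -5, -39).
Normal n = (Pick A→Pick B) × (Pick A→Pick C) = (-1210, -6952.2, 5359).
So ∂z/∂x = −n_x/n_z = 0.22579 and ∂z/∂y = −n_y/n_z = 1.29729.
Gradient magnitude |∇z| = √(a² + b²) = √(0.05098 + 1.68297) = 1.31680.
True dip = arctan(1.31680) = 52.8°, dipping toward S (azimuth ≈ 190°).

52.8°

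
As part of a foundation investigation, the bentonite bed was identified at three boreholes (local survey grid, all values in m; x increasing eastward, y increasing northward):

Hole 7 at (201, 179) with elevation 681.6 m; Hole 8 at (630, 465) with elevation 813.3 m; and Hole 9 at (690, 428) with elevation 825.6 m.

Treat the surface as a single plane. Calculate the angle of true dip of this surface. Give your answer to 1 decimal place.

Let the plane be z = a·x + b·y + c.
Hole 8−Hole 7: 429a + 286b = 131.7;  Hole 9−Hole 7: 489a + 249b = 144.
Solving gives a = 0.25401, b = 0.07948.
Gradient magnitude |∇z| = √(a² + b²) = √(0.06452 + 0.00632) = 0.26615.
True dip = arctan(0.26615) = 14.9°, dipping toward WSW (azimuth ≈ 253°).

14.9°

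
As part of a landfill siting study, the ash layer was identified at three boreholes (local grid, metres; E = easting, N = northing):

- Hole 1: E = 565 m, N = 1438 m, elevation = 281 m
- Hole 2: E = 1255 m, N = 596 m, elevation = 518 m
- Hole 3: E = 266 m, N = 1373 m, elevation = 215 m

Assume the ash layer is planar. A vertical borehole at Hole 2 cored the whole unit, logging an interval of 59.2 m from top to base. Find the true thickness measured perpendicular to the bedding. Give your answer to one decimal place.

57.4 m

Let the plane be z = a·E + b·N + c.
Hole 2−Hole 1: 690a − 842b = 237;  Hole 3−Hole 1: −299a − 65b = −66.
Solving gives a = 0.23930, b = −0.08538.
|∇z| = √(a²+b²) = 0.25407, so dip δ = arctan(0.25407) = 14.26°.
True thickness = vertical thickness × cos δ = 59.2 × cos 14.26° = 57.4 m.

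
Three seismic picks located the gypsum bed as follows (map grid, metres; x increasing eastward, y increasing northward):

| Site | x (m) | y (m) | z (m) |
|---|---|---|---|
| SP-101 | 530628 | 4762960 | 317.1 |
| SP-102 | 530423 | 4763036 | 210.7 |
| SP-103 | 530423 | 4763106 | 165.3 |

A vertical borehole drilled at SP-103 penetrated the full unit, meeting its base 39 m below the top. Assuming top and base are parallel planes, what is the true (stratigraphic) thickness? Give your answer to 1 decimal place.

Two edge vectors: SP-101→SP-102 = (-205, 76, -106.4), SP-101→SP-103 = (-205, 146, -151.8).
Normal n = (SP-101→SP-102) × (SP-101→SP-103) = (3997.6, -9307, -14350).
So ∂z/∂x = −n_x/n_z = 0.27858 and ∂z/∂y = −n_y/n_z = −0.64857.
|∇z| = √(a²+b²) = 0.70587, so dip δ = arctan(0.70587) = 35.22°.
True thickness = vertical thickness × cos δ = 39 × cos 35.22° = 31.9 m.

31.9 m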